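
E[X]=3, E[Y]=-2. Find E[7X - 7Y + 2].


E[7X - 7Y + 2] = 7*E[X] - 7*E[Y] + 2
= (7)*(3) + (-7)*(-2) + (2)
= 21 + 14 + 2 = 37

37


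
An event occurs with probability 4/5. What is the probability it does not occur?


P(A') = 1 - P(A) = 1 - 4/5 = 1/5

1/5


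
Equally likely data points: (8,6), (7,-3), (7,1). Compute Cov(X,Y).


E[X]=22/3, E[Y]=4/3, E[XY]=34/3
Cov(X,Y) = E[XY] - E[X]E[Y] = 34/3 - 22/3*4/3 = 14/9

14/9


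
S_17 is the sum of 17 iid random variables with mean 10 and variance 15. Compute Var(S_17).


By independence, Var(S_n) = n*Var(X_1) = 17*15 = 255

255


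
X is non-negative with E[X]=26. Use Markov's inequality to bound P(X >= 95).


Markov: P(X >= a) <= E[X]/a
P(X >= 95) <= 26/95

26/95


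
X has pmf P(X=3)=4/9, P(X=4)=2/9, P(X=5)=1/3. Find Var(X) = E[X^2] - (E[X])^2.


E[X] = 35/9, E[X^2] = 143/9
Var(X) = E[X^2] - (E[X])^2 = 143/9 - (35/9)^2 = 62/81

62/81


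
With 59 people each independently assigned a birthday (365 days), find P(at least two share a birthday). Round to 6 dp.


P(all different) = prod((365-i)/365 for i=0..58) = 0.007011
P(at least one match) = 1 - 0.007011 = 0.992989

0.992989


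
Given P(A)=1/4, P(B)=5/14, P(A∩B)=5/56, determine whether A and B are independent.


P(A)*P(B) = 1/4*5/14 = 5/56
P(A∩B) = 5/56, which equals P(A)P(B), so independent

Yes, A and B are independent


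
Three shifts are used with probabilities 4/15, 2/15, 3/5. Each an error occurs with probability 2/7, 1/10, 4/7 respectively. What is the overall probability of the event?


P(A) = P(A|B1)P(B1) + P(A|B2)P(B2) + P(A|B3)P(B3)
= 2/7*4/15 + 1/10*2/15 + 4/7*3/5
= 8/105 + 1/75 + 12/35 = 227/525

227/525


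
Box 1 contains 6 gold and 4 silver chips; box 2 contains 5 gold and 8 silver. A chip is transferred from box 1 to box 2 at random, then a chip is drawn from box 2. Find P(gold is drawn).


P(transfer gold) = 6/10 = 3/5; P(transfer silver) = 2/5
If gold transferred: Urn II has 6 gold of 14, so P(gold|gold moved) = 3/7
If silver transferred: Urn II has 5 gold of 14, so P(gold|silver moved) = 5/14
By total probability: P(gold) = 3/5*3/7 + 2/5*5/14 = 2/5

2/5


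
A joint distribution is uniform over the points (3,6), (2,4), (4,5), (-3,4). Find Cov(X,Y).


E[X]=3/2, E[Y]=19/4, E[XY]=17/2
Cov(X,Y) = E[XY] - E[X]E[Y] = 17/2 - 3/2*19/4 = 11/8

11/8


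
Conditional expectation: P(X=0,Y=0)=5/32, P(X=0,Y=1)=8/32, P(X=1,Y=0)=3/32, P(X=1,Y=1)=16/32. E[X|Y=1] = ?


P(Y=1) = 24/32
E[X|Y=1] = (0*8 + 1*16)/24 = 16/24 = 2/3

2/3


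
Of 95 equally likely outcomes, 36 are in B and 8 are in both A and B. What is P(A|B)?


P(A|B) = P(A∩B)/P(B) = (8/95)/(36/95) = 8/36 = 2/9

2/9


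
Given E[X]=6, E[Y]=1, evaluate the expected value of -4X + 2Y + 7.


E[-4X + 2Y + 7] = -4*E[X] + 2*E[Y] + 7
= (-4)*(6) + (2)*(1) + (7)
= -24 + 2 + 7 = -15

-15


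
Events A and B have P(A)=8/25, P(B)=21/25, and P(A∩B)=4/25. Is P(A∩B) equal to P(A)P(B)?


P(A)*P(B) = 8/25*21/25 = 168/625
P(A∩B) = 4/25 != 168/625, so not independent

No, A and B are not independent


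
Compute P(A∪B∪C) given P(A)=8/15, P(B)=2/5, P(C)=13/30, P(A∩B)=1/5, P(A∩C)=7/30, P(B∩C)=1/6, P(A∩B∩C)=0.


P(A∪B∪C) = P(A)+P(B)+P(C) - P(AB)-P(AC)-P(BC) + P(ABC)
= 8/15+2/5+13/30 - 1/5-7/30-1/6 + 0
= 23/30

23/30


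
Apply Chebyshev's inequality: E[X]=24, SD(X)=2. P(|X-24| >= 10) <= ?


k = 10/2 = 5
Chebyshev: P(|X-mu| >= k*sigma) <= 1/k^2 = 1/5^2 = 1/25

1/25


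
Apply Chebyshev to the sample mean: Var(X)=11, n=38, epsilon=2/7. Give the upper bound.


Var(Xbar) = Var(X)/n = 11/38
Chebyshev: P(|Xbar-mu| >= 2/7) <= Var(Xbar)/(2/7)^2 = (11/38)/(4/49) = 539/152
Bound exceeds 1, so trivial bound: 1

1


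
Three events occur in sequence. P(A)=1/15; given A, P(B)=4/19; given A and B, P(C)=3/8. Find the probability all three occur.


P(A∩B∩C) = P(A) * P(B|A) * P(C|A∩B)
= 1/15 * 4/19 * 3/8
= 4/285 * 3/8 = 1/190

1/190


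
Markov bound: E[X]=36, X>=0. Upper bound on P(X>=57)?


Markov: P(X >= a) <= E[X]/a
P(X >= 57) <= 36/57 = 12/19

12/19


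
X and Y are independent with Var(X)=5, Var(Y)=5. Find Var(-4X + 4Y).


Independence => Cov(X,Y)=0
Var(-4X + 4Y) = (-4)^2*Var(X) + 4^2*Var(Y)
= 16*5 + 16*5 = 160

160


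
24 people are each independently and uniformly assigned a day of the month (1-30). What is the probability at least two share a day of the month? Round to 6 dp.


P(all different) = prod((30-i)/30 for i=0..23) = 0.000001
P(at least one match) = 1 - 0.000001 = 0.999999

0.999999


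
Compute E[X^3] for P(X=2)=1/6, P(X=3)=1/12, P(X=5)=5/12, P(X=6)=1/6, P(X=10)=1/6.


E[X^3] = sum(g(x)*P(x))
= 8*1/6 + 27*1/12 + 125*5/12 + 216*1/6 + 1000*1/6
= 775/3

775/3


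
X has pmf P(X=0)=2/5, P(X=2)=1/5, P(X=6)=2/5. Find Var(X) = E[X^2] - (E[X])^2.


E[X] = 14/5, E[X^2] = 76/5
Var(X) = E[X^2] - (E[X])^2 = 76/5 - (14/5)^2 = 184/25

184/25


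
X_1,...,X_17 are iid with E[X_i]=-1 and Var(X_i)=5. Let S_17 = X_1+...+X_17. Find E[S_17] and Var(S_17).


E[S_n] = n*mu = 17*-1 = -17
Var(S_n) = n*sigma^2 = 17*5 = 85

E[S_17]=-17, Var(S_17)=85


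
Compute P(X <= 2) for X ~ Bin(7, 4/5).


P(X<=2) = P(X=0) + P(X=1) + P(X=2)
= 1/78125 + 28/78125 + 336/78125
= 73/15625

73/15625


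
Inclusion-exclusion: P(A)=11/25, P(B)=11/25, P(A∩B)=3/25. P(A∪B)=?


P(A∪B) = P(A) + P(B) - P(A∩B)
= 11/25 + 11/25 - 3/25 = 19/25

19/25


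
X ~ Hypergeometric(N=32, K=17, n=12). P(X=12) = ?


P(X=12) = C(17,12)*C(15,0) / C(32,12)
= 6188*1 / 225792840
= 6188/225792840 = 17/620310

17/620310


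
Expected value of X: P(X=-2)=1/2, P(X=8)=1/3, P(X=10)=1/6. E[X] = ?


E[X] = sum(x * P(x))
= -2*1/2 + 8*1/3 + 10*1/6
= 10/3

10/3


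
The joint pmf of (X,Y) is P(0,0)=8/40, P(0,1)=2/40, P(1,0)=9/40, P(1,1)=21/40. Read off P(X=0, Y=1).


Read from table: P(X=0, Y=1) = 2/40 = 1/20

1/20


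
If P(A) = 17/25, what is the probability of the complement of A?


P(A') = 1 - P(A) = 1 - 17/25 = 8/25

8/25


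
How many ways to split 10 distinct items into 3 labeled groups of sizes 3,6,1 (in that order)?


10! = 3628800
Denominator: 3!=6 * 6!=720 * 1!=1
Coefficient = 3628800 / 4320 = 840

840


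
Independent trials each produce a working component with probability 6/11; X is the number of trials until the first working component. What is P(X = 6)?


P(X=6) = (1-p)^5 * p = (5/11)^5 * 6/11
= 3125/161051 * 6/11 = 18750/1771561

18750/1771561


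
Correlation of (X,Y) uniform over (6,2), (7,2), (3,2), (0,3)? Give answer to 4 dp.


Cov(X,Y) = -1.0000, Var(X) = 7.5000, Var(Y) = 0.1875
rho = Cov/(sqrt(VarX)*sqrt(VarY)) = -0.8433

-0.8433


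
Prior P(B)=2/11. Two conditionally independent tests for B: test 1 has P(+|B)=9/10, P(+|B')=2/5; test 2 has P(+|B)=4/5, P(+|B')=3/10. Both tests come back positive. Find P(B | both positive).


After test 1: P(+) = 9/10*2/11 + 2/5*9/11 = 27/55
P(B|+) = (9/55)/(27/55) = 1/3
After test 2 (use post1 as new prior): P(+) = 4/5*1/3 + 3/10*2/3 = 7/15
P(B|+,+) = (4/15)/(7/15) = 4/7

4/7


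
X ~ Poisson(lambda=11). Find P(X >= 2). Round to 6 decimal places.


P(X>=2) = 1 - P(X<=1) = 1 - (e^(-11)*11^0/0! + e^(-11)*11^1/1!)
≈ 1 - (0.0000167017 + 0.0001837187)
= 1 - 0.0002004204 = 0.9997995796
≈ 0.999800

0.999800


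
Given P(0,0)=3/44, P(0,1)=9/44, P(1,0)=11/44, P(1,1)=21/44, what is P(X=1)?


P(X=1) = P(1,0)+P(1,1) = 11/44 + 21/44 = 32/44 = 8/11

8/11


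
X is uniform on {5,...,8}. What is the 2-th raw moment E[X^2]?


E[X^2] = (1/4) * sum(x^2 for x=5..8)
= 174/4 = 87/2

87/2


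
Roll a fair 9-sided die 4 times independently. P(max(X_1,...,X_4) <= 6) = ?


P(max <= 6) = P(all X_i <= 6) = (P(X_1 <= 6))^4
= (6/9)^4 = (2/3)^4 = 16/81

16/81


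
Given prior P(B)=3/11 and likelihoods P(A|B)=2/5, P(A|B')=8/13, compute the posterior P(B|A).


P(A) = P(A|B)P(B) + P(A|B')P(B') = 2/5*3/11 + 8/13*8/11 = 398/715
P(B|A) = P(A|B)P(B)/P(A) = (6/55)/(398/715) = 39/199

39/199


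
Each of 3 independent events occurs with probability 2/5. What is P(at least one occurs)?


P(at least one) = 1 - P(none)
P(none) = (1 - 2/5)^3 = (3/5)^3 = 27/125
P(at least one) = 1 - 27/125 = 98/125

98/125


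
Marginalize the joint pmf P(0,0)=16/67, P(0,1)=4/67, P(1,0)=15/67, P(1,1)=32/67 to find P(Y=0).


P(Y=0) = P(0,0)+P(1,0) = 16/67 + 15/67 = 31/67

31/67


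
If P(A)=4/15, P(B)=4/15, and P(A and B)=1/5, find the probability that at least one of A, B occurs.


P(A∪B) = P(A) + P(B) - P(A∩B)
= 4/15 + 4/15 - 1/5 = 1/3

1/3


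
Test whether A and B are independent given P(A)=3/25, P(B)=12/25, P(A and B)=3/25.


P(A)*P(B) = 3/25*12/25 = 36/625
P(A∩B) = 3/25 != 36/625, so not independent

No, A and B are not independent


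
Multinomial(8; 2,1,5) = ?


8! = 40320
Denominator: 2!=2 * 1!=1 * 5!=120
Coefficient = 40320 / 240 = 168

168


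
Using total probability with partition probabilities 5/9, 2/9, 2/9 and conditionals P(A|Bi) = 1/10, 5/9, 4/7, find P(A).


P(A) = P(A|B1)P(B1) + P(A|B2)P(B2) + P(A|B3)P(B3)
= 1/10*5/9 + 5/9*2/9 + 4/7*2/9
= 1/18 + 10/81 + 8/63 = 347/1134

347/1134


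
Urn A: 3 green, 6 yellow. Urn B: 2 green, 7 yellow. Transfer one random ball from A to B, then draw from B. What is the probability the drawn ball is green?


P(transfer green) = 3/9 = 1/3; P(transfer yellow) = 2/3
If green transferred: Urn II has 3 green of 10, so P(green|green moved) = 3/10
If yellow transferred: Urn II has 2 green of 10, so P(green|yellow moved) = 1/5
By total probability: P(green) = 1/3*3/10 + 2/3*1/5 = 7/30

7/30


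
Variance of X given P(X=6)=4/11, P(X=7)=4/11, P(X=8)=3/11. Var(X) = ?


E[X] = 76/11, E[X^2] = 532/11
Var(X) = E[X^2] - (E[X])^2 = 532/11 - (76/11)^2 = 76/121

76/121


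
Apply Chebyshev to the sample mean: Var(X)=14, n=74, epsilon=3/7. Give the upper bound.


Var(Xbar) = Var(X)/n = 14/74
Chebyshev: P(|Xbar-mu| >= 3/7) <= Var(Xbar)/(3/7)^2 = (7/37)/(9/49) = 343/333
Bound exceeds 1, so trivial bound: 1

1


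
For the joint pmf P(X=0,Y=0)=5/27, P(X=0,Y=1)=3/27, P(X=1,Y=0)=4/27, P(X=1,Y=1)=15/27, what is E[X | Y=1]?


P(Y=1) = 18/27
E[X|Y=1] = (0*3 + 1*15)/18 = 15/18 = 5/6

5/6


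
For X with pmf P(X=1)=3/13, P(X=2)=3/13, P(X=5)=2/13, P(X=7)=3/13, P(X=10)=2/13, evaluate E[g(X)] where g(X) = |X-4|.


E[|X-4|] = sum(g(x)*P(x))
= 3*3/13 + 2*3/13 + 1*2/13 + 3*3/13 + 6*2/13
= 38/13

38/13


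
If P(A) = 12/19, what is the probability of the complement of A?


P(A') = 1 - P(A) = 1 - 12/19 = 7/19

7/19


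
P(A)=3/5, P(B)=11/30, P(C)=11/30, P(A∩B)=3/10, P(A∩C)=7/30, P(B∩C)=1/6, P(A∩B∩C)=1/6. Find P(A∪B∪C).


P(A∪B∪C) = P(A)+P(B)+P(C) - P(AB)-P(AC)-P(BC) + P(ABC)
= 3/5+11/30+11/30 - 3/10-7/30-1/6 + 1/6
= 4/5

4/5


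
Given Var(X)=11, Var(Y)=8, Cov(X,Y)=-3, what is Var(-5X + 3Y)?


Var(-5X + 3Y) = (-5)^2*Var(X) + 3^2*Var(Y) + 2*(-5)*3*Cov(X,Y)
= 25*11 + 9*8 - 30*(-3)
= 275 + 72 + 90 = 437

437


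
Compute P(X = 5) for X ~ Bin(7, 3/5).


P(X=5) = C(7,5) * p^5 * (1-p)^2
= 21 * 243/3125 * 4/25
= 20412/78125

20412/78125


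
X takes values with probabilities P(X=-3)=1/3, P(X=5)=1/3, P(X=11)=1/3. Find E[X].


E[X] = sum(x * P(x))
= -3*1/3 + 5*1/3 + 11*1/3
= 13/3

13/3


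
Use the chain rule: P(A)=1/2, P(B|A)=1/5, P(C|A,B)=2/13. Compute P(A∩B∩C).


P(A∩B∩C) = P(A) * P(B|A) * P(C|A∩B)
= 1/2 * 1/5 * 2/13
= 1/10 * 2/13 = 1/65

1/65


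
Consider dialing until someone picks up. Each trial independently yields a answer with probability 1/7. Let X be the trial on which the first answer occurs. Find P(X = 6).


P(X=6) = (1-p)^5 * p = (6/7)^5 * 1/7
= 7776/16807 * 1/7 = 7776/117649

7776/117649


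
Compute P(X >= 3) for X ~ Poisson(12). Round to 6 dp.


P(X>=3) = 1 - P(X<=2) = 1 - (e^(-12)*12^0/0! + e^(-12)*12^1/1! + e^(-12)*12^2/2!)
≈ 1 - (0.0000061442 + 0.0000737305 + 0.0004423833)
= 1 - 0.0005222580 = 0.9994777420
≈ 0.999478

0.999478


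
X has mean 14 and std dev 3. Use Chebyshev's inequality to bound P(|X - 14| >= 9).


k = 9/3 = 3
Chebyshev: P(|X-mu| >= k*sigma) <= 1/k^2 = 1/3^2 = 1/9

1/9


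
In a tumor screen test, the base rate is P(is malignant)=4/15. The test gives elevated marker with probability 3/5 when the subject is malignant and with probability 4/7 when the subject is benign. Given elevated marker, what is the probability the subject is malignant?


P(A) = P(A|B)P(B) + P(A|B')P(B') = 3/5*4/15 + 4/7*11/15 = 304/525
P(B|A) = P(A|B)P(B)/P(A) = (4/25)/(304/525) = 21/76

21/76


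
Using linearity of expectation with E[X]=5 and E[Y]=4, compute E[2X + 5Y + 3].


E[2X + 5Y + 3] = 2*E[X] + 5*E[Y] + 3
= (2)*(5) + (5)*(4) + (3)
= 10 + 20 + 3 = 33

33


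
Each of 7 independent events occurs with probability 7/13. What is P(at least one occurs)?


P(at least one) = 1 - P(none)
P(none) = (1 - 7/13)^7 = (6/13)^7 = 279936/62748517
P(at least one) = 1 - 279936/62748517 = 62468581/62748517

62468581/62748517


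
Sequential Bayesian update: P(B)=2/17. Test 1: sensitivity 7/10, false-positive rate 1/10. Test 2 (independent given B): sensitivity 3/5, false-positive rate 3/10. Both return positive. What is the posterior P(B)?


After test 1: P(+) = 7/10*2/17 + 1/10*15/17 = 29/170
P(B|+) = (7/85)/(29/170) = 14/29
After test 2 (use post1 as new prior): P(+) = 3/5*14/29 + 3/10*15/29 = 129/290
P(B|+,+) = (42/145)/(129/290) = 28/43

28/43


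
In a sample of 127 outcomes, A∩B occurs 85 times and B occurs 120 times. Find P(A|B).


P(A|B) = P(A∩B)/P(B) = (85/127)/(120/127) = 85/120 = 17/24

17/24


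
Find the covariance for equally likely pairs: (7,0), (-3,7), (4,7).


E[X]=8/3, E[Y]=14/3, E[XY]=7/3
Cov(X,Y) = E[XY] - E[X]E[Y] = 7/3 - 8/3*14/3 = -91/9

-91/9


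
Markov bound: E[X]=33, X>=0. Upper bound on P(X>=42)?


Markov: P(X >= a) <= E[X]/a
P(X >= 42) <= 33/42 = 11/14

11/14


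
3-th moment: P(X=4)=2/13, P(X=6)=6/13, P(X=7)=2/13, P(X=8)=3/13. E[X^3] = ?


E[X^3] = sum(x^3 * P(x))
= 64*2/13 + 216*6/13 + 343*2/13 + 512*3/13
= 3646/13

3646/13


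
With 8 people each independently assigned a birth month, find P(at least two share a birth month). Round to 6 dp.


P(all different) = prod((12-i)/12 for i=0..7) = 0.046417
P(at least one match) = 1 - 0.046417 = 0.953583

0.953583


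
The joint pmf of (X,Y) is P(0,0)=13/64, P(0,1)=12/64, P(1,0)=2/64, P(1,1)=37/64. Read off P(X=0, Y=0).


Read from table: P(X=0, Y=0) = 13/64

13/64


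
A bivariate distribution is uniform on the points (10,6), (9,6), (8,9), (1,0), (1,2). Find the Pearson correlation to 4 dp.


Cov(X,Y) = 10.9200, Var(X) = 15.7600, Var(Y) = 10.2400
rho = Cov/(sqrt(VarX)*sqrt(VarY)) = 0.8596

0.8596


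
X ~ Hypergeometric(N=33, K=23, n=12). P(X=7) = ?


P(X=7) = C(23,7)*C(10,5) / C(33,12)
= 245157*252 / 354817320
= 61779564/354817320 = 20349/116870

20349/116870


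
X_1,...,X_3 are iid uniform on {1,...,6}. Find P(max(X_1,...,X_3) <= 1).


P(max <= 1) = P(all X_i <= 1) = (P(X_1 <= 1))^3
= (1/6)^3 = 1/216

1/216


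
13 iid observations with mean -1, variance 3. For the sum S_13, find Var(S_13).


By independence, Var(S_n) = n*Var(X_1) = 13*3 = 39

39


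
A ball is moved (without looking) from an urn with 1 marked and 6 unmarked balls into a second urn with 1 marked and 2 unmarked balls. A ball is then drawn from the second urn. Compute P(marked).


P(transfer marked) = 1/7; P(transfer unmarked) = 6/7
If marked transferred: Urn II has 2 marked of 4, so P(marked|marked moved) = 1/2
If unmarked transferred: Urn II has 1 marked of 4, so P(marked|unmarked moved) = 1/4
By total probability: P(marked) = 1/7*1/2 + 6/7*1/4 = 2/7

2/7


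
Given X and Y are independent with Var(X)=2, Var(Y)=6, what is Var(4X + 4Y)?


Independence => Cov(X,Y)=0
Var(4X + 4Y) = 4^2*Var(X) + 4^2*Var(Y)
= 16*2 + 16*6 = 128

128


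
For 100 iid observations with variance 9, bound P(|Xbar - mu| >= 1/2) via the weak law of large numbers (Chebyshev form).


Var(Xbar) = Var(X)/n = 9/100
Chebyshev: P(|Xbar-mu| >= 1/2) <= Var(Xbar)/(1/2)^2 = (9/100)/(1/4) = 9/25

9/25


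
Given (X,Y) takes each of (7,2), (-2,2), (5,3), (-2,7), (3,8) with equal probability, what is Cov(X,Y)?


E[X]=11/5, E[Y]=22/5, E[XY]=7
Cov(X,Y) = E[XY] - E[X]E[Y] = 7 - 11/5*22/5 = -67/25

-67/25


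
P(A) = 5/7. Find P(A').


P(A') = 1 - P(A) = 1 - 5/7 = 2/7

2/7


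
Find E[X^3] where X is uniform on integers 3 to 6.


E[X^3] = (1/4) * sum(x^3 for x=3..6)
= 432/4 = 108

108


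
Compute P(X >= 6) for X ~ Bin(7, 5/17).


P(X>=6) = P(X=6) + P(X=7)
= 1312500/410338673 + 78125/410338673
= 1390625/410338673

1390625/410338673


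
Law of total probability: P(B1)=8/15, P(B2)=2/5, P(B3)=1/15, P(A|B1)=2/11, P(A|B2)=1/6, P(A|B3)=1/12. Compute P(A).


P(A) = P(A|B1)P(B1) + P(A|B2)P(B2) + P(A|B3)P(B3)
= 2/11*8/15 + 1/6*2/5 + 1/12*1/15
= 16/165 + 1/15 + 1/180 = 67/396

67/396


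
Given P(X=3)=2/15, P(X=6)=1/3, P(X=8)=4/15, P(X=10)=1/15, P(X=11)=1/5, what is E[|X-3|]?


E[|X-3|] = sum(g(x)*P(x))
= 0*2/15 + 3*1/3 + 5*4/15 + 7*1/15 + 8*1/5
= 22/5

22/5


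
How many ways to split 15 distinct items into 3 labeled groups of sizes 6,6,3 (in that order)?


15! = 1307674368000
Denominator: 6!=720 * 6!=720 * 3!=6
Coefficient = 1307674368000 / 3110400 = 420420

420420


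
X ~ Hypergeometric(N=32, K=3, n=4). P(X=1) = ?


P(X=1) = C(3,1)*C(29,3) / C(32,4)
= 3*3654 / 35960
= 10962/35960 = 189/620

189/620


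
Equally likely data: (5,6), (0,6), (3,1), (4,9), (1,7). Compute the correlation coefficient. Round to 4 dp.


Cov(X,Y) = 0.1200, Var(X) = 3.4400, Var(Y) = 6.9600
rho = Cov/(sqrt(VarX)*sqrt(VarY)) = 0.0245

0.0245


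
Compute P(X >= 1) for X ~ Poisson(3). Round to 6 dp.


P(X>=1) = 1 - P(X<=0) = 1 - (e^(-3)*3^0/0!)
≈ 1 - 0.0497870684 = 0.9502129316
≈ 0.950213

0.950213


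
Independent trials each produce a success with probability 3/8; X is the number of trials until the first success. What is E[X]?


For geometric (trials until first success), E[X] = 1/p = 1/(3/8) = 8/3

8/3


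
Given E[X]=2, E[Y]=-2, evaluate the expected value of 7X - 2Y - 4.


E[7X - 2Y - 4] = 7*E[X] - 2*E[Y] - 4
= (7)*(2) + (-2)*(-2) + (-4)
= 14 + 4 - 4 = 14

14


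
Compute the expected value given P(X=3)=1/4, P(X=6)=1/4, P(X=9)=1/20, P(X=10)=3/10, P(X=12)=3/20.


E[X] = sum(x * P(x))
= 3*1/4 + 6*1/4 + 9*1/20 + 10*3/10 + 12*3/20
= 15/2

15/2


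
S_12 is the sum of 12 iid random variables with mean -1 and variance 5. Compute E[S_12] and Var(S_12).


E[S_n] = n*mu = 12*-1 = -12
Var(S_n) = n*sigma^2 = 12*5 = 60

E[S_12]=-12, Var(S_12)=60


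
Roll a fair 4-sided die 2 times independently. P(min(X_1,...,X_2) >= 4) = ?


P(min >= 4) = P(all X_i >= 4) = (P(X_1 >= 4))^2
= (1/4)^2 = 1/16

1/16


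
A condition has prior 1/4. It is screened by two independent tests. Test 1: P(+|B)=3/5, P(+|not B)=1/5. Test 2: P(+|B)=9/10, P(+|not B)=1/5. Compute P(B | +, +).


After test 1: P(+) = 3/5*1/4 + 1/5*3/4 = 3/10
P(B|+) = (3/20)/(3/10) = 1/2
After test 2 (use post1 as new prior): P(+) = 9/10*1/2 + 1/5*1/2 = 11/20
P(B|+,+) = (9/20)/(11/20) = 9/11

9/11


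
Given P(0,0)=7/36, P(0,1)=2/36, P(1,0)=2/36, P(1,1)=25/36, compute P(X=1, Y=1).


Read from table: P(X=1, Y=1) = 25/36

25/36


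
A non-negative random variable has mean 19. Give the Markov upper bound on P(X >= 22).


Markov: P(X >= a) <= E[X]/a
P(X >= 22) <= 19/22

19/22


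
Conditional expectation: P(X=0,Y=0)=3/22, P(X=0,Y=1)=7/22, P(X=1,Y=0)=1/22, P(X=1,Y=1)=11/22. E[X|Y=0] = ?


P(Y=0) = 4/22
E[X|Y=0] = (0*3 + 1*1)/4 = 1/4

1/4


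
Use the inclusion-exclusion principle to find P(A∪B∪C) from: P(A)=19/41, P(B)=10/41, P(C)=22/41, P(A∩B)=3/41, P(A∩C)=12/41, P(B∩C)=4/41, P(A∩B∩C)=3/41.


P(A∪B∪C) = P(A)+P(B)+P(C) - P(AB)-P(AC)-P(BC) + P(ABC)
= 19/41+10/41+22/41 - 3/41-12/41-4/41 + 3/41
= 35/41

35/41


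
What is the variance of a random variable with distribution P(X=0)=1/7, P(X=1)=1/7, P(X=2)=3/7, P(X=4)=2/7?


E[X] = 15/7, E[X^2] = 45/7
Var(X) = E[X^2] - (E[X])^2 = 45/7 - (15/7)^2 = 90/49

90/49


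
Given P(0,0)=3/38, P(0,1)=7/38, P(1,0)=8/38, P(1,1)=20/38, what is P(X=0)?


P(X=0) = P(0,0)+P(0,1) = 3/38 + 7/38 = 10/38 = 5/19

5/19


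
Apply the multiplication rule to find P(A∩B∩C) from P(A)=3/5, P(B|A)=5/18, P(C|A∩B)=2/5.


P(A∩B∩C) = P(A) * P(B|A) * P(C|A∩B)
= 3/5 * 5/18 * 2/5
= 1/6 * 2/5 = 1/15

1/15


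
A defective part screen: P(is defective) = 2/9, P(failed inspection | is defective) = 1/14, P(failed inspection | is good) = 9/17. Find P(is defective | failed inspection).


P(A) = P(A|B)P(B) + P(A|B')P(B') = 1/14*2/9 + 9/17*7/9 = 458/1071
P(B|A) = P(A|B)P(B)/P(A) = (1/63)/(458/1071) = 17/458

17/458


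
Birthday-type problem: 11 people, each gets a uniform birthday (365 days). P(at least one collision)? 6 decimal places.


P(all different) = prod((365-i)/365 for i=0..10) = 0.858859
P(at least one match) = 1 - 0.858859 = 0.141141

0.141141


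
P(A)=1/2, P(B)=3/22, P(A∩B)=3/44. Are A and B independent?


P(A)*P(B) = 1/2*3/22 = 3/44
P(A∩B) = 3/44, which equals P(A)P(B), so independent

Yes, A and B are independent


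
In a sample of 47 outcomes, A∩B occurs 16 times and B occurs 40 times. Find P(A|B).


P(A|B) = P(A∩B)/P(B) = (16/47)/(40/47) = 16/40 = 2/5

2/5


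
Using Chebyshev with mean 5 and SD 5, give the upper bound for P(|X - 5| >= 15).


k = 15/5 = 3
Chebyshev: P(|X-mu| >= k*sigma) <= 1/k^2 = 1/3^2 = 1/9

1/9


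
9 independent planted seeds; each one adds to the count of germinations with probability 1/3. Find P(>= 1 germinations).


P(at least one) = 1 - P(none)
P(none) = (1 - 1/3)^9 = (2/3)^9 = 512/19683
P(at least one) = 1 - 512/19683 = 19171/19683

19171/19683


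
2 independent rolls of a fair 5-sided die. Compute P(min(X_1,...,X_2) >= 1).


P(min >= 1) = P(all X_i >= 1) = (P(X_1 >= 1))^2
= (5/5)^2 = 1^2 = 1

1


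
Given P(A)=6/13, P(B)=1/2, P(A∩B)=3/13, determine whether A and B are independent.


P(A)*P(B) = 6/13*1/2 = 3/13
P(A∩B) = 3/13, which equals P(A)P(B), so independent

Yes, A and B are independent


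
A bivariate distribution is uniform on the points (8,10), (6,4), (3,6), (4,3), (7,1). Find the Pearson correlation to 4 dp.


Cov(X,Y) = 1.3200, Var(X) = 3.4400, Var(Y) = 9.3600
rho = Cov/(sqrt(VarX)*sqrt(VarY)) = 0.2326

0.2326


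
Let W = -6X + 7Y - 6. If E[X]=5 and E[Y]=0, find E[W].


E[-6X + 7Y - 6] = -6*E[X] + 7*E[Y] - 6
= (-6)*(5) + (7)*(0) + (-6)
= -30 + 0 - 6 = -36

-36


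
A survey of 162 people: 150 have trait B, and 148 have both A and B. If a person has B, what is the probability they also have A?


P(A|B) = P(A∩B)/P(B) = (148/162)/(150/162) = 148/150 = 74/75

74/75


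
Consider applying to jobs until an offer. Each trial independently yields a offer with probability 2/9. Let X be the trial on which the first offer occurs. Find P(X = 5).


P(X=5) = (1-p)^4 * p = (7/9)^4 * 2/9
= 2401/6561 * 2/9 = 4802/59049

4802/59049


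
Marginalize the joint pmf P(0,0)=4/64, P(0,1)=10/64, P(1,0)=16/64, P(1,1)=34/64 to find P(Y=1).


P(Y=1) = P(0,1)+P(1,1) = 10/64 + 34/64 = 44/64 = 11/16

11/16


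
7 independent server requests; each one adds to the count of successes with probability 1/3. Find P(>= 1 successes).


P(at least one) = 1 - P(none)
P(none) = (1 - 1/3)^7 = (2/3)^7 = 128/2187
P(at least one) = 1 - 128/2187 = 2059/2187

2059/2187


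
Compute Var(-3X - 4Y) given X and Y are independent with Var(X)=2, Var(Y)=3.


Independence => Cov(X,Y)=0
Var(-3X - 4Y) = (-3)^2*Var(X) + (-4)^2*Var(Y)
= 9*2 + 16*3 = 66

66


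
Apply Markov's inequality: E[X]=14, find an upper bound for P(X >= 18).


Markov: P(X >= a) <= E[X]/a
P(X >= 18) <= 14/18 = 7/9

7/9


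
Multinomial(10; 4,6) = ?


10! = 3628800
Denominator: 4!=24 * 6!=720
Coefficient = 3628800 / 17280 = 210

210


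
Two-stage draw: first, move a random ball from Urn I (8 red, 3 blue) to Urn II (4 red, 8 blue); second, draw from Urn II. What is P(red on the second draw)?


P(transfer red) = 8/11; P(transfer blue) = 3/11
If red transferred: Urn II has 5 red of 13, so P(red|red moved) = 5/13
If blue transferred: Urn II has 4 red of 13, so P(red|blue moved) = 4/13
By total probability: P(red) = 8/11*5/13 + 3/11*4/13 = 4/11

4/11


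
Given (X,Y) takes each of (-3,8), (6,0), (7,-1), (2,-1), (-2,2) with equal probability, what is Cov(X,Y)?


E[X]=2, E[Y]=8/5, E[XY]=-37/5
Cov(X,Y) = E[XY] - E[X]E[Y] = -37/5 - 2*8/5 = -53/5

-53/5


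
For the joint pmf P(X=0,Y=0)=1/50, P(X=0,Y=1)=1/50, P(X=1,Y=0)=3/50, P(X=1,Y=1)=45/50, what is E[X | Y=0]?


P(Y=0) = 4/50
E[X|Y=0] = (0*1 + 1*3)/4 = 3/4

3/4


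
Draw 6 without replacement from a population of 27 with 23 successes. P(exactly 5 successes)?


P(X=5) = C(23,5)*C(4,1) / C(27,6)
= 33649*4 / 296010
= 134596/296010 = 266/585

266/585


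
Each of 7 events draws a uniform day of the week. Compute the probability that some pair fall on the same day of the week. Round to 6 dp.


P(all different) = prod((7-i)/7 for i=0..6) = 0.006120
P(at least one match) = 1 - 0.006120 = 0.993880

0.993880


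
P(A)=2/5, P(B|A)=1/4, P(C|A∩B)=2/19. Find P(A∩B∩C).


P(A∩B∩C) = P(A) * P(B|A) * P(C|A∩B)
= 2/5 * 1/4 * 2/19
= 1/10 * 2/19 = 1/95

1/95


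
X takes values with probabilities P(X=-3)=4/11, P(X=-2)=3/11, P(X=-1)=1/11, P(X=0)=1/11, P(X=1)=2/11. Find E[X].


E[X] = sum(x * P(x))
= -3*4/11 - 2*3/11 - 1*1/11 + 0*1/11 + 1*2/11
= -17/11

-17/11


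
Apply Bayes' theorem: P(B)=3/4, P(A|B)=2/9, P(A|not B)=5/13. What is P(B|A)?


P(A) = P(A|B)P(B) + P(A|B')P(B') = 2/9*3/4 + 5/13*1/4 = 41/156
P(B|A) = P(A|B)P(B)/P(A) = (1/6)/(41/156) = 26/41

26/41


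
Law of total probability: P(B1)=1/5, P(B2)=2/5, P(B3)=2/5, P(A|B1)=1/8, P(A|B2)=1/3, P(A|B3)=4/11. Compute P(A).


P(A) = P(A|B1)P(B1) + P(A|B2)P(B2) + P(A|B3)P(B3)
= 1/8*1/5 + 1/3*2/5 + 4/11*2/5
= 1/40 + 2/15 + 8/55 = 401/1320

401/1320


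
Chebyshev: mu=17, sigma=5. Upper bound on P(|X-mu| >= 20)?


k = 20/5 = 4
Chebyshev: P(|X-mu| >= k*sigma) <= 1/k^2 = 1/4^2 = 1/16

1/16


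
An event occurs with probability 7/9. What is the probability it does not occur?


P(A') = 1 - P(A) = 1 - 7/9 = 2/9

2/9


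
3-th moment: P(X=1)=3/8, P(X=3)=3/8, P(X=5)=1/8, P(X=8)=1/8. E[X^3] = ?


E[X^3] = sum(x^3 * P(x))
= 1*3/8 + 27*3/8 + 125*1/8 + 512*1/8
= 721/8

721/8


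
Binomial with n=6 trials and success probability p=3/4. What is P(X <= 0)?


P(X<=0) = P(X=0)
= 1/4096
= 1/4096

1/4096


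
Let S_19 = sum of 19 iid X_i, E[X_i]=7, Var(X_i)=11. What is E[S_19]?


E[S_n] = n*E[X_1] = 19*7 = 133

133


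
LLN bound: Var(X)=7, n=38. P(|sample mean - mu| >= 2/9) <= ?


Var(Xbar) = Var(X)/n = 7/38
Chebyshev: P(|Xbar-mu| >= 2/9) <= Var(Xbar)/(2/9)^2 = (7/38)/(4/81) = 567/152
Bound exceeds 1, so trivial bound: 1

1


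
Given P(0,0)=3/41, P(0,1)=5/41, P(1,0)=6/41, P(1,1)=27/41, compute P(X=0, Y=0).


Read from table: P(X=0, Y=0) = 3/41

3/41


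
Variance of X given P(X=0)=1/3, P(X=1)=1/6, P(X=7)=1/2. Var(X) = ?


E[X] = 11/3, E[X^2] = 74/3
Var(X) = E[X^2] - (E[X])^2 = 74/3 - (11/3)^2 = 101/9

101/9


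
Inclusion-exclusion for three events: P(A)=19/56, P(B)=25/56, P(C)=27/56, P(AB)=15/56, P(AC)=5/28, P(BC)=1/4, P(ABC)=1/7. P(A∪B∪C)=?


P(A∪B∪C) = P(A)+P(B)+P(C) - P(AB)-P(AC)-P(BC) + P(ABC)
= 19/56+25/56+27/56 - 15/56-5/28-1/4 + 1/7
= 5/7

5/7


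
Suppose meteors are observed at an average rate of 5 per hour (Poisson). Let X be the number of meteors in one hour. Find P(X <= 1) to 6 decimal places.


P(X<=1) = e^(-5)*5^0/0! + e^(-5)*5^1/1!
≈ 0.0067379470 + 0.0336897350
= 0.0404276820
≈ 0.040428

0.040428


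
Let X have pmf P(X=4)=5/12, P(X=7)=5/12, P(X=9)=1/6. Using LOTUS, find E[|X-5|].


E[|X-5|] = sum(g(x)*P(x))
= 1*5/12 + 2*5/12 + 4*1/6
= 23/12

23/12


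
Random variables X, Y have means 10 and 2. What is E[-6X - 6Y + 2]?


E[-6X - 6Y + 2] = -6*E[X] - 6*E[Y] + 2
= (-6)*(10) + (-6)*(2) + (2)
= -60 - 12 + 2 = -70

-70


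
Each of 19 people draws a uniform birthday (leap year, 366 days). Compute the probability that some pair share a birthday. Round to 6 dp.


P(all different) = prod((366-i)/366 for i=0..18) = 0.621705
P(at least one match) = 1 - 0.621705 = 0.378295

0.378295


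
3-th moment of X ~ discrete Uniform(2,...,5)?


E[X^3] = (1/4) * sum(x^3 for x=2..5)
= 224/4 = 56

56


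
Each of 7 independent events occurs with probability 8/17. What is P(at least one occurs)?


P(at least one) = 1 - P(none)
P(none) = (1 - 8/17)^7 = (9/17)^7 = 4782969/410338673
P(at least one) = 1 - 4782969/410338673 = 405555704/410338673

405555704/410338673


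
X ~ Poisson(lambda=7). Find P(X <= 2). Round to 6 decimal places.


P(X<=2) = e^(-7)*7^0/0! + e^(-7)*7^1/1! + e^(-7)*7^2/2!
≈ 0.0009118820 + 0.0063831738 + 0.0223411082
= 0.0296361640
≈ 0.029636

0.029636


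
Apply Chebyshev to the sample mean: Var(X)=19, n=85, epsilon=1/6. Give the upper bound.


Var(Xbar) = Var(X)/n = 19/85
Chebyshev: P(|Xbar-mu| >= 1/6) <= Var(Xbar)/(1/6)^2 = (19/85)/(1/36) = 684/85
Bound exceeds 1, so trivial bound: 1

1


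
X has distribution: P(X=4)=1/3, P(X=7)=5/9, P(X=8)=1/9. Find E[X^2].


E[X^2] = sum(g(x)*P(x))
= 16*1/3 + 49*5/9 + 64*1/9
= 119/3

119/3


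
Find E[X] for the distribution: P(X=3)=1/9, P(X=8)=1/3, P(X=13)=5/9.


E[X] = sum(x * P(x))
= 3*1/9 + 8*1/3 + 13*5/9
= 92/9

92/9


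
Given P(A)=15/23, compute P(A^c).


P(A') = 1 - P(A) = 1 - 15/23 = 8/23

8/23


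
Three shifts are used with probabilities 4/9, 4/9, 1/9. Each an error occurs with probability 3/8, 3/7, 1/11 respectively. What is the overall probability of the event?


P(A) = P(A|B1)P(B1) + P(A|B2)P(B2) + P(A|B3)P(B3)
= 3/8*4/9 + 3/7*4/9 + 1/11*1/9
= 1/6 + 4/21 + 1/99 = 509/1386

509/1386


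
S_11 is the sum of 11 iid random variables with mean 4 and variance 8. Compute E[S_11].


E[S_n] = n*E[X_1] = 11*4 = 44

44


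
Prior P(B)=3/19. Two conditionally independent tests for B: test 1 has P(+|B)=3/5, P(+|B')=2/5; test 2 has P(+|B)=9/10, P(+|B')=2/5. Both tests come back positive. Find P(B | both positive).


After test 1: P(+) = 3/5*3/19 + 2/5*16/19 = 41/95
P(B|+) = (9/95)/(41/95) = 9/41
After test 2 (use post1 as new prior): P(+) = 9/10*9/41 + 2/5*32/41 = 209/410
P(B|+,+) = (81/410)/(209/410) = 81/209

81/209


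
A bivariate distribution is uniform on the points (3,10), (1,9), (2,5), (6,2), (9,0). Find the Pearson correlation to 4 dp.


Cov(X,Y) = -9.6400, Var(X) = 8.5600, Var(Y) = 14.9600
rho = Cov/(sqrt(VarX)*sqrt(VarY)) = -0.8519

-0.8519


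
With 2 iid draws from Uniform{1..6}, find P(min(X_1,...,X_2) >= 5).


P(min >= 5) = P(all X_i >= 5) = (P(X_1 >= 5))^2
= (2/6)^2 = (1/3)^2 = 1/9

1/9


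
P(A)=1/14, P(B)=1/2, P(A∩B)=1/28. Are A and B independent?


P(A)*P(B) = 1/14*1/2 = 1/28
P(A∩B) = 1/28, which equals P(A)P(B), so independent

Yes, A and B are independent


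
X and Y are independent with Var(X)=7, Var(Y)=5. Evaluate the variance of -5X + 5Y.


Independence => Cov(X,Y)=0
Var(-5X + 5Y) = (-5)^2*Var(X) + 5^2*Var(Y)
= 25*7 + 25*5 = 300

300


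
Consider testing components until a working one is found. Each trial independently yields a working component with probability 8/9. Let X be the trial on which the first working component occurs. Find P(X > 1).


P(X > 1) = P(first 1 trials all fail) = (1-p)^1 = (1/9)^1 = 1/9

1/9


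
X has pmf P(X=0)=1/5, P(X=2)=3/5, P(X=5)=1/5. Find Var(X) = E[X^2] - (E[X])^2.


E[X] = 11/5, E[X^2] = 37/5
Var(X) = E[X^2] - (E[X])^2 = 37/5 - (11/5)^2 = 64/25

64/25


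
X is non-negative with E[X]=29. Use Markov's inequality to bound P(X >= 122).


Markov: P(X >= a) <= E[X]/a
P(X >= 122) <= 29/122

29/122


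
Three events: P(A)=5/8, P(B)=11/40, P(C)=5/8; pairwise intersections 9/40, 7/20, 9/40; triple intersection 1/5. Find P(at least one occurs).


P(A∪B∪C) = P(A)+P(B)+P(C) - P(AB)-P(AC)-P(BC) + P(ABC)
= 5/8+11/40+5/8 - 9/40-7/20-9/40 + 1/5
= 37/40

37/40


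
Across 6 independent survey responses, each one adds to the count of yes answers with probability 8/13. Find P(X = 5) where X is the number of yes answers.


P(X=5) = C(6,5) * p^5 * (1-p)^1
= 6 * 32768/371293 * 5/13
= 983040/4826809

983040/4826809


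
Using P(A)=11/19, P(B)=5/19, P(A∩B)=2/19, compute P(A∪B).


P(A∪B) = P(A) + P(B) - P(A∩B)
= 11/19 + 5/19 - 2/19 = 14/19

14/19


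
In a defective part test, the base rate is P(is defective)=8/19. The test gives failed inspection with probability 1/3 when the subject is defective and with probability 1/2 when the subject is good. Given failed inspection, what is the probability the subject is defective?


P(A) = P(A|B)P(B) + P(A|B')P(B') = 1/3*8/19 + 1/2*11/19 = 49/114
P(B|A) = P(A|B)P(B)/P(A) = (8/57)/(49/114) = 16/49

16/49


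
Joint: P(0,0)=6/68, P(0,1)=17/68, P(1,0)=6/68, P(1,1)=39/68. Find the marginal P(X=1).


P(X=1) = P(1,0)+P(1,1) = 6/68 + 39/68 = 45/68

45/68


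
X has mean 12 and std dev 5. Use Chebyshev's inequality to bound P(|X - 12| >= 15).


k = 15/5 = 3
Chebyshev: P(|X-mu| >= k*sigma) <= 1/k^2 = 1/3^2 = 1/9

1/9


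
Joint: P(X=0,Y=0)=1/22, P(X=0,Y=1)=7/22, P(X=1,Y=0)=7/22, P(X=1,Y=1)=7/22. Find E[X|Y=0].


P(Y=0) = 8/22
E[X|Y=0] = (0*1 + 1*7)/8 = 7/8

7/8


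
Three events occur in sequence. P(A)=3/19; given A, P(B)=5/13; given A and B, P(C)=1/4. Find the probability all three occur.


P(A∩B∩C) = P(A) * P(B|A) * P(C|A∩B)
= 3/19 * 5/13 * 1/4
= 15/247 * 1/4 = 15/988

15/988


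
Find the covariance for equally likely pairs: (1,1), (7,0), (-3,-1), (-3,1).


E[X]=1/2, E[Y]=1/4, E[XY]=1/4
Cov(X,Y) = E[XY] - E[X]E[Y] = 1/4 - 1/2*1/4 = 1/8

1/8


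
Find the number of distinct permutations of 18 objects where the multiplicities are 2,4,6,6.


18! = 6402373705728000
Denominator: 2!=2 * 4!=24 * 6!=720 * 6!=720
Coefficient = 6402373705728000 / 24883200 = 257297040

257297040


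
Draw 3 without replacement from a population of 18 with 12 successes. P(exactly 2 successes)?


P(X=2) = C(12,2)*C(6,1) / C(18,3)
= 66*6 / 816
= 396/816 = 33/68

33/68


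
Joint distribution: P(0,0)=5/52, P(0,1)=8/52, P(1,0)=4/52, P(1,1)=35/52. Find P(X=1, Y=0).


Read from table: P(X=1, Y=0) = 4/52 = 1/13

1/13


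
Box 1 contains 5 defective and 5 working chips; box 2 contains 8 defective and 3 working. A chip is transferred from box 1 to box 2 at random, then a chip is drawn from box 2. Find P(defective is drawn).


P(transfer defective) = 5/10 = 1/2; P(transfer working) = 1/2
If defective transferred: Urn II has 9 defective of 12, so P(defective|defective moved) = 3/4
If working transferred: Urn II has 8 defective of 12, so P(defective|working moved) = 2/3
By total probability: P(defective) = 1/2*3/4 + 1/2*2/3 = 17/24

17/24


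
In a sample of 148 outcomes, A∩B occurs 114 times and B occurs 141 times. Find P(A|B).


P(A|B) = P(A∩B)/P(B) = (114/148)/(141/148) = 114/141 = 38/47

38/47


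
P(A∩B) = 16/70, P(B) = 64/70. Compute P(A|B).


P(A|B) = P(A∩B)/P(B) = (16/70)/(64/70) = 16/64 = 1/4

1/4


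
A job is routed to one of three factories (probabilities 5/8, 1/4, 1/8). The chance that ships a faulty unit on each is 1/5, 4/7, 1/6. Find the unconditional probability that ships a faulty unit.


P(A) = P(A|B1)P(B1) + P(A|B2)P(B2) + P(A|B3)P(B3)
= 1/5*5/8 + 4/7*1/4 + 1/6*1/8
= 1/8 + 1/7 + 1/48 = 97/336

97/336


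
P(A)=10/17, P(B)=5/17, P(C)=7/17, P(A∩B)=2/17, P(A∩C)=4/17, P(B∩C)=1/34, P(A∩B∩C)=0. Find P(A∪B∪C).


P(A∪B∪C) = P(A)+P(B)+P(C) - P(AB)-P(AC)-P(BC) + P(ABC)
= 10/17+5/17+7/17 - 2/17-4/17-1/34 + 0
= 31/34

31/34


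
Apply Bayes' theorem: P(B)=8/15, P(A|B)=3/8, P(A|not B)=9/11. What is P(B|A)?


P(A) = P(A|B)P(B) + P(A|B')P(B') = 3/8*8/15 + 9/11*7/15 = 32/55
P(B|A) = P(A|B)P(B)/P(A) = (1/5)/(32/55) = 11/32

11/32


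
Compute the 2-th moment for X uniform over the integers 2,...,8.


E[X^2] = (1/7) * sum(x^2 for x=2..8)
= 203/7 = 29

29


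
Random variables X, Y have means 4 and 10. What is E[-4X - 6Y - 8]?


E[-4X - 6Y - 8] = -4*E[X] - 6*E[Y] - 8
= (-4)*(4) + (-6)*(10) + (-8)
= -16 - 60 - 8 = -84

-84


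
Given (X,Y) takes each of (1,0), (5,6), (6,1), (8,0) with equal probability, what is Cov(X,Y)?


E[X]=5, E[Y]=7/4, E[XY]=9
Cov(X,Y) = E[XY] - E[X]E[Y] = 9 - 5*7/4 = 1/4

1/4


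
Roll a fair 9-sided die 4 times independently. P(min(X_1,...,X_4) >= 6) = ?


P(min >= 6) = P(all X_i >= 6) = (P(X_1 >= 6))^4
= (4/9)^4 = 256/6561

256/6561


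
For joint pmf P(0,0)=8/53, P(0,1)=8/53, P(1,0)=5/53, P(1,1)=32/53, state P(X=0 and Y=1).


Read from table: P(X=0, Y=1) = 8/53

8/53


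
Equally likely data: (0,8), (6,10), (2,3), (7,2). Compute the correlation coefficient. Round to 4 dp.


Cov(X,Y) = -1.5625, Var(X) = 8.1875, Var(Y) = 11.1875
rho = Cov/(sqrt(VarX)*sqrt(VarY)) = -0.1633

-0.1633


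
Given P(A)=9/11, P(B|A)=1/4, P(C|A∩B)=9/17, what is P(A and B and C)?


P(A∩B∩C) = P(A) * P(B|A) * P(C|A∩B)
= 9/11 * 1/4 * 9/17
= 9/44 * 9/17 = 81/748

81/748


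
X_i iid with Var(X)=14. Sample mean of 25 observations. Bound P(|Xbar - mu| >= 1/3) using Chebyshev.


Var(Xbar) = Var(X)/n = 14/25
Chebyshev: P(|Xbar-mu| >= 1/3) <= Var(Xbar)/(1/3)^2 = (14/25)/(1/9) = 126/25
Bound exceeds 1, so trivial bound: 1

1


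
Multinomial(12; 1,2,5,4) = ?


12! = 479001600
Denominator: 1!=1 * 2!=2 * 5!=120 * 4!=24
Coefficient = 479001600 / 5760 = 83160

83160


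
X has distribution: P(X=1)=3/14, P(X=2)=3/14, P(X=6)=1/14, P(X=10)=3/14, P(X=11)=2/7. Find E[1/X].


E[1/X] = sum(g(x)*P(x))
= 1*3/14 + 1/2*3/14 + 1/6*1/14 + 1/10*3/14 + 1/11*2/7
= 1759/4620

1759/4620


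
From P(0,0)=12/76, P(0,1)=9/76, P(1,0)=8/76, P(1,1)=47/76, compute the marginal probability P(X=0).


P(X=0) = P(0,0)+P(0,1) = 12/76 + 9/76 = 21/76

21/76


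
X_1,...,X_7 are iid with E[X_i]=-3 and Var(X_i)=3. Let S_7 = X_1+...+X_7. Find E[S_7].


E[S_n] = n*E[X_1] = 7*-3 = -21

-21


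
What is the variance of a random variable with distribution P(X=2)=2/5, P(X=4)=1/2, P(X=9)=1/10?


E[X] = 37/10, E[X^2] = 177/10
Var(X) = E[X^2] - (E[X])^2 = 177/10 - (37/10)^2 = 401/100

401/100


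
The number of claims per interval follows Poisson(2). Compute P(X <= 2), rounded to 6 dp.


P(X<=2) = e^(-2)*2^0/0! + e^(-2)*2^1/1! + e^(-2)*2^2/2!
≈ 0.1353352832 + 0.2706705665 + 0.2706705665
= 0.6766764162
≈ 0.676676

0.676676


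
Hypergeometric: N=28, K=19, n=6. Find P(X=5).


P(X=5) = C(19,5)*C(9,1) / C(28,6)
= 11628*9 / 376740
= 104652/376740 = 2907/10465

2907/10465


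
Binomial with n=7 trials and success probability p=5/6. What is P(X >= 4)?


P(X>=4) = P(X=4) + P(X=5) + P(X=6) + P(X=7)
= 21875/279936 + 21875/93312 + 109375/279936 + 78125/279936
= 34375/34992

34375/34992


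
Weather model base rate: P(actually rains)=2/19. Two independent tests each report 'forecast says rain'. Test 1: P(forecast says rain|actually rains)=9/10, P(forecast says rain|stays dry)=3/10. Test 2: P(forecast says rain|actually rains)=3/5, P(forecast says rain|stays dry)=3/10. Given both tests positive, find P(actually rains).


After test 1: P(+) = 9/10*2/19 + 3/10*17/19 = 69/190
P(B|+) = (9/95)/(69/190) = 6/23
After test 2 (use post1 as new prior): P(+) = 3/5*6/23 + 3/10*17/23 = 87/230
P(B|+,+) = (18/115)/(87/230) = 12/29

12/29


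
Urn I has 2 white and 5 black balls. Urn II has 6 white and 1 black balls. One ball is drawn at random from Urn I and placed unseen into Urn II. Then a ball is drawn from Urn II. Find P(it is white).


P(transfer white) = 2/7; P(transfer black) = 5/7
If white transferred: Urn II has 7 white of 8, so P(white|white moved) = 7/8
If black transferred: Urn II has 6 white of 8, so P(white|black moved) = 3/4
By total probability: P(white) = 2/7*7/8 + 5/7*3/4 = 11/14

11/14
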